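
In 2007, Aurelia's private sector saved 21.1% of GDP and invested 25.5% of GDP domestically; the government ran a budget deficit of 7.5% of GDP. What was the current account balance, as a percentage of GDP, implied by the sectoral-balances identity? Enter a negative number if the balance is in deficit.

-11.9

By the sectoral-balances identity, CA = (S_private - I) + (T - G).
Private balance = 21.1 - 25.5 = -4.4
Government balance (T - G) = -7.5
CA = -4.4 + (-7.5) = -11.9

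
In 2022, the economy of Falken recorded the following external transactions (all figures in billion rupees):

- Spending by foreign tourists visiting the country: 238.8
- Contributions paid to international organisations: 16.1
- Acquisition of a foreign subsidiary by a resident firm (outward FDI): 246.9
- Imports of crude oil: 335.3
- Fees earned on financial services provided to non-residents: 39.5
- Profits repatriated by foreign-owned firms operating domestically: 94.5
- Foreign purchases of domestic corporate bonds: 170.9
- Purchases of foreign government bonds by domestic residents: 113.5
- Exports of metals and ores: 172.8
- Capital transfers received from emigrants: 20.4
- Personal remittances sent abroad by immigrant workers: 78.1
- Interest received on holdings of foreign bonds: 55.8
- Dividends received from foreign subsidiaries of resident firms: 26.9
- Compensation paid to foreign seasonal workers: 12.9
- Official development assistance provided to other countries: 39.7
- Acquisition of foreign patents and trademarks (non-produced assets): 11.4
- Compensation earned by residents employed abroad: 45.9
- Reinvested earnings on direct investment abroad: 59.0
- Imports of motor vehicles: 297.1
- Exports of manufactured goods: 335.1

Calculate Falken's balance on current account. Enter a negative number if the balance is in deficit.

Goods: 335.1 + 172.8 - 335.3 - 297.1 = -124.5
Services: 39.5 + 238.8 = 278.3
Primary income: 55.8 - 94.5 + 26.9 + 59.0 - 12.9 + 45.9 = 80.2
Secondary income: -39.7 - 78.1 - 16.1 = -133.9
Current account = (-124.5) + 278.3 + 80.2 + (-133.9) = 100.1
(Excluded from the current account — financial account: acquisition of a foreign subsidiary by a resident firm (outward FDI) 246.9, foreign purchases of domestic corporate bonds 170.9, purchases of foreign government bonds by domestic residents 113.5; capital account: capital transfers received from emigrants 20.4, acquisition of foreign patents and trademarks (non-produced assets) 11.4.)

100.1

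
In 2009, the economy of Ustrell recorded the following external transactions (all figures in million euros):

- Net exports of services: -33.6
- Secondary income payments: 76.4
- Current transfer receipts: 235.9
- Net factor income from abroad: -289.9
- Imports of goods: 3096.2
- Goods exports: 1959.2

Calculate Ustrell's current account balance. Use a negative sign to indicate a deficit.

Goods balance = 1959.2 - 3096.2 = -1137.0
Services balance = -33.6
Trade balance (goods + services) = -1137.0 + (-33.6) = -1170.6
Net primary income = -289.9
Net secondary income = 235.9 - 76.4 = 159.5
Current account = -1170.6 + (-289.9) + 159.5 = -1301.0

-1301.0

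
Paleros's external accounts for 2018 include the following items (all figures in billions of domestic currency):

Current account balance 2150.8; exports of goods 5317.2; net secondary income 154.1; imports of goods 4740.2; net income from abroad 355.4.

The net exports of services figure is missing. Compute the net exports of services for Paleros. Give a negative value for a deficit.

Current account = goods balance + services balance + net primary income + net secondary income
Sum of the known components = 1086.5
Net exports of services = CA - (known components) = 2150.8 - 1086.5 = 1064.3

1064.3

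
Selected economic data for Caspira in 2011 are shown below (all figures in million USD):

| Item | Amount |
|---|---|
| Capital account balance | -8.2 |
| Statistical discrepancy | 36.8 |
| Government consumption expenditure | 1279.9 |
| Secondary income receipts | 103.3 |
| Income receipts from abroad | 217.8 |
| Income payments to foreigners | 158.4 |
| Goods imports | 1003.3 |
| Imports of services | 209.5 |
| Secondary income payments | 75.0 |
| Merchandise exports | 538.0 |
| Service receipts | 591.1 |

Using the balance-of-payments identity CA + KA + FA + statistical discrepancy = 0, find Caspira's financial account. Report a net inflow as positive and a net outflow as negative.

-32.6

Goods balance = 538.0 - 1003.3 = -465.3
Services balance = 591.1 - 209.5 = 381.6
Trade balance (goods + services) = -465.3 + 381.6 = -83.7
Net primary income = 217.8 - 158.4 = 59.4
Net secondary income = 103.3 - 75.0 = 28.3
Current account = -83.7 + 59.4 + 28.3 = 4.0
Financial account = -(4.0 + (-8.2) + 36.8) = -32.6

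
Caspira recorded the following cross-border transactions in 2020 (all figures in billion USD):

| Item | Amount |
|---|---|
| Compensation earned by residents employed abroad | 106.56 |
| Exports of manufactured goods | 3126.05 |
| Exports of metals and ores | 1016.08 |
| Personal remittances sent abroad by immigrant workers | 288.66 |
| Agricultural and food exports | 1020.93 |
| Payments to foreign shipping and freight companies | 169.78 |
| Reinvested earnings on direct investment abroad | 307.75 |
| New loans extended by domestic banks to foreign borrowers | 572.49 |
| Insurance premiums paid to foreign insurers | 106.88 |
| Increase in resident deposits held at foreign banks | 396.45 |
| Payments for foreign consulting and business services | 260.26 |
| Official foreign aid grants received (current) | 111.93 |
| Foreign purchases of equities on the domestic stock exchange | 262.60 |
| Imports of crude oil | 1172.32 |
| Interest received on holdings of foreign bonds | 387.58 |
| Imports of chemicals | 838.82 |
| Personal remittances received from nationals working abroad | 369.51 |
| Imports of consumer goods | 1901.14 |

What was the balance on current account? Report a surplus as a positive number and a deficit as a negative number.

1708.53

Goods: -838.82 + 3126.05 + 1016.08 - 1901.14 - 1172.32 + 1020.93 = 1250.78
Services: -260.26 - 169.78 - 106.88 = -536.92
Primary income: 307.75 + 387.58 + 106.56 = 801.89
Secondary income: 111.93 - 288.66 + 369.51 = 192.78
Current account = 1250.78 + (-536.92) + 801.89 + 192.78 = 1708.53
(Excluded from the current account — financial account: new loans extended by domestic banks to foreign borrowers 572.49, increase in resident deposits held at foreign banks 396.45, foreign purchases of equities on the domestic stock exchange 262.60.)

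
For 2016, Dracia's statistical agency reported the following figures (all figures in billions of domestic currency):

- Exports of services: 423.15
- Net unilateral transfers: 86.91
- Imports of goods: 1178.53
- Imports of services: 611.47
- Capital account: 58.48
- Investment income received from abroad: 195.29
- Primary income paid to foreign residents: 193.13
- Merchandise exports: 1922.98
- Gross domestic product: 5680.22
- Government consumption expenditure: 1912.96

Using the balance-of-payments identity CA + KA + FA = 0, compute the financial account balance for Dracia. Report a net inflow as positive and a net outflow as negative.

-703.68

Goods balance = 1922.98 - 1178.53 = 744.45
Services balance = 423.15 - 611.47 = -188.32
Trade balance (goods + services) = 744.45 + (-188.32) = 556.13
Net primary income = 195.29 - 193.13 = 2.16
Net secondary income = 86.91
Current account = 556.13 + 2.16 + 86.91 = 645.20
Financial account = -(645.20 + 58.48) = -703.68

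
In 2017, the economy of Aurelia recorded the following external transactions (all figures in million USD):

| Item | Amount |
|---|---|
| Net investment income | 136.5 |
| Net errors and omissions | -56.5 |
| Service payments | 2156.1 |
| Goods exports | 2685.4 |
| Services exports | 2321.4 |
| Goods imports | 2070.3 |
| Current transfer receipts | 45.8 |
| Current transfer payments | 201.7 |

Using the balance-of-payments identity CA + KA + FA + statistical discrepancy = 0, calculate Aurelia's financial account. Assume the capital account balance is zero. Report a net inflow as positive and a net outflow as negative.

Goods balance = 2685.4 - 2070.3 = 615.1
Services balance = 2321.4 - 2156.1 = 165.3
Trade balance (goods + services) = 615.1 + 165.3 = 780.4
Net primary income = 136.5
Net secondary income = 45.8 - 201.7 = -155.9
Current account = 780.4 + 136.5 + (-155.9) = 761.0
Financial account = -(761.0 + (-56.5)) = -704.5

-704.5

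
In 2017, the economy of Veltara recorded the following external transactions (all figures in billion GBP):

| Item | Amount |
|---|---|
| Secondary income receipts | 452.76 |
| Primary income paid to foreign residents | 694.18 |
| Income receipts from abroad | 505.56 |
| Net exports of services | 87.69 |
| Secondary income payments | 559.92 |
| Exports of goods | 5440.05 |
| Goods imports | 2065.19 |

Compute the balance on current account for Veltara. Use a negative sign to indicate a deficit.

Goods balance = 5440.05 - 2065.19 = 3374.86
Services balance = 87.69
Trade balance (goods + services) = 3374.86 + 87.69 = 3462.55
Net primary income = 505.56 - 694.18 = -188.62
Net secondary income = 452.76 - 559.92 = -107.16
Current account = 3462.55 + (-188.62) + (-107.16) = 3166.77

3166.77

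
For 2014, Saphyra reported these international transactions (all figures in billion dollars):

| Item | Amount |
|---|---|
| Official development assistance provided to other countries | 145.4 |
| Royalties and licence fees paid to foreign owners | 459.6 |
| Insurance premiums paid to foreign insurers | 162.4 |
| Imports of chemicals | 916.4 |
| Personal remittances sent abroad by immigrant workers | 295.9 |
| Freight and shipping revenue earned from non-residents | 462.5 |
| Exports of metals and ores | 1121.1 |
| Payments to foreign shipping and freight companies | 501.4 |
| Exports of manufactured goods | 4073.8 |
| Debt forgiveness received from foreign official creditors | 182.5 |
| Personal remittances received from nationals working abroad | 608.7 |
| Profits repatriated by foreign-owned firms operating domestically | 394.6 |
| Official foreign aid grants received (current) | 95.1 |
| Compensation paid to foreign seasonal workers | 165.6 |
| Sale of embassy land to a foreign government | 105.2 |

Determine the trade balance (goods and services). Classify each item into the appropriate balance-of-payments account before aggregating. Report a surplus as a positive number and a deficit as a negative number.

3617.6

Goods: 4073.8 - 916.4 + 1121.1 = 4278.5
Services: -459.6 - 501.4 + 462.5 - 162.4 = -660.9
Trade balance = 4278.5 + (-660.9) = 3617.6
(Excluded from the trade balance — secondary income: official development assistance provided to other countries 145.4, personal remittances sent abroad by immigrant workers 295.9, personal remittances received from nationals working abroad 608.7, official foreign aid grants received (current) 95.1; capital account: debt forgiveness received from foreign official creditors 182.5, sale of embassy land to a foreign government 105.2; primary income: profits repatriated by foreign-owned firms operating domestically 394.6, compensation paid to foreign seasonal workers 165.6.)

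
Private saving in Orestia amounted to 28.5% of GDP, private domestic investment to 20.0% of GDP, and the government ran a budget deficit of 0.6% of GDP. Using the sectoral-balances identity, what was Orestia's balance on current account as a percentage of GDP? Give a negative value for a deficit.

7.9

By the sectoral-balances identity, CA = (S_private - I) + (T - G).
Private balance = 28.5 - 20.0 = 8.5
Government balance (T - G) = -0.6
CA = 8.5 + (-0.6) = 7.9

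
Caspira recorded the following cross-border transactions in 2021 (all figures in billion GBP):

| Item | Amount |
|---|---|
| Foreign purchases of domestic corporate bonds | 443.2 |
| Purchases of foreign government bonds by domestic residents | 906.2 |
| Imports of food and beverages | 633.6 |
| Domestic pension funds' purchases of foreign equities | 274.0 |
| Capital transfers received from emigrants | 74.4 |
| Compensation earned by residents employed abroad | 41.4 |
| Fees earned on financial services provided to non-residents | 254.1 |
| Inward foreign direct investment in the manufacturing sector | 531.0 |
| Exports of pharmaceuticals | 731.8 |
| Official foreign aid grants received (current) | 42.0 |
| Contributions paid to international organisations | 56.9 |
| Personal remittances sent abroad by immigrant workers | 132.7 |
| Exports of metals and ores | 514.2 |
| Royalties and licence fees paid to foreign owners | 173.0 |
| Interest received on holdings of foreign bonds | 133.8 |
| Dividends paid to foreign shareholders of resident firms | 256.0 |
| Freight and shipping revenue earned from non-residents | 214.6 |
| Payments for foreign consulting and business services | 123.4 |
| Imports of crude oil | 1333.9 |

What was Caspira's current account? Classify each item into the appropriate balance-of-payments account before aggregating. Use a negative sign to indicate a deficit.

Goods: 731.8 - 633.6 + 514.2 - 1333.9 = -721.5
Services: 214.6 + 254.1 - 173.0 - 123.4 = 172.3
Primary income: 41.4 - 256.0 + 133.8 = -80.8
Secondary income: -56.9 - 132.7 + 42.0 = -147.6
Current account = (-721.5) + 172.3 + (-80.8) + (-147.6) = -777.6
(Excluded from the current account — financial account: foreign purchases of domestic corporate bonds 443.2, purchases of foreign government bonds by domestic residents 906.2, domestic pension funds' purchases of foreign equities 274.0, inward foreign direct investment in the manufacturing sector 531.0; capital account: capital transfers received from emigrants 74.4.)

-777.6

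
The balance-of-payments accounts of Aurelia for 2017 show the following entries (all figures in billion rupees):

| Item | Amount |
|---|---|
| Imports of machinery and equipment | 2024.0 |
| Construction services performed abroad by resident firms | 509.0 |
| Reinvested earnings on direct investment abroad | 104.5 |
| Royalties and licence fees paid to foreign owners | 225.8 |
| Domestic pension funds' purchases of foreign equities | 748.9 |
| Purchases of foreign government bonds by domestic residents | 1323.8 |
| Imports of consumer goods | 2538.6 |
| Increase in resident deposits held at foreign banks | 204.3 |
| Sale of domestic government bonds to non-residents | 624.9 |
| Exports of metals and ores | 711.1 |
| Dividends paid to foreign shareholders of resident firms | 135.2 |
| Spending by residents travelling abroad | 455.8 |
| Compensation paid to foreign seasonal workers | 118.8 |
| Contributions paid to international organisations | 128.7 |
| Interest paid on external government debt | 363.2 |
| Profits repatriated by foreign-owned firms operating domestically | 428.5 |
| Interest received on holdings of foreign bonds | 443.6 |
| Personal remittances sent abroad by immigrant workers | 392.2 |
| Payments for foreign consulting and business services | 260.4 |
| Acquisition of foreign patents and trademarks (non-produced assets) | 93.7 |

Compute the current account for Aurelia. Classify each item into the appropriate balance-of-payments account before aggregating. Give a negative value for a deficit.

-5303.0

Goods: -2024.0 - 2538.6 + 711.1 = -3851.5
Services: 509.0 - 455.8 - 225.8 - 260.4 = -433.0
Primary income: -118.8 + 443.6 - 428.5 + 104.5 - 135.2 - 363.2 = -497.6
Secondary income: -128.7 - 392.2 = -520.9
Current account = (-3851.5) + (-433.0) + (-497.6) + (-520.9) = -5303.0
(Excluded from the current account — financial account: domestic pension funds' purchases of foreign equities 748.9, purchases of foreign government bonds by domestic residents 1323.8, increase in resident deposits held at foreign banks 204.3, sale of domestic government bonds to non-residents 624.9; capital account: acquisition of foreign patents and trademarks (non-produced assets) 93.7.)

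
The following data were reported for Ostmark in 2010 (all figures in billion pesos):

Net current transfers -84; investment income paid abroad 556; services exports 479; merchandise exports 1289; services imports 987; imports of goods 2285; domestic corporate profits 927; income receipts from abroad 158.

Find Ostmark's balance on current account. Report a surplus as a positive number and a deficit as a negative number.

-1986

Goods balance = 1289 - 2285 = -996
Services balance = 479 - 987 = -508
Trade balance (goods + services) = -996 + (-508) = -1504
Net primary income = 158 - 556 = -398
Net secondary income = -84
Current account = -1504 + (-398) + (-84) = -1986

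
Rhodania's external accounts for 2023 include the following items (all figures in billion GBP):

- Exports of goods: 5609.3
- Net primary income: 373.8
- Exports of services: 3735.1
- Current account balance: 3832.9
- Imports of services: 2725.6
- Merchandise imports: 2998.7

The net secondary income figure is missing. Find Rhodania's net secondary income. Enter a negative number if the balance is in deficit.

-161.0

Current account = goods balance + services balance + net primary income + net secondary income
Sum of the known components = 3993.9
Net secondary income = CA - (known components) = 3832.9 - 3993.9 = -161.0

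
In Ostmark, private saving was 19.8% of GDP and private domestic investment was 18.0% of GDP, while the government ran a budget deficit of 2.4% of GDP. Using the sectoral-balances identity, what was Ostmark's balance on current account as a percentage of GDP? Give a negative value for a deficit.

-0.6

By the sectoral-balances identity, CA = (S_private - I) + (T - G).
Private balance = 19.8 - 18.0 = 1.8
Government balance (T - G) = -2.4
CA = 1.8 + (-2.4) = -0.6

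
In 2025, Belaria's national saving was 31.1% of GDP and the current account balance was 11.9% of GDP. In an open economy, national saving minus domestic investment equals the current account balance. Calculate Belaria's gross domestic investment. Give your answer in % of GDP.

S - I = CA (net lending to the rest of the world).
I = S - CA = 31.1 - 11.9 = 19.2

19.2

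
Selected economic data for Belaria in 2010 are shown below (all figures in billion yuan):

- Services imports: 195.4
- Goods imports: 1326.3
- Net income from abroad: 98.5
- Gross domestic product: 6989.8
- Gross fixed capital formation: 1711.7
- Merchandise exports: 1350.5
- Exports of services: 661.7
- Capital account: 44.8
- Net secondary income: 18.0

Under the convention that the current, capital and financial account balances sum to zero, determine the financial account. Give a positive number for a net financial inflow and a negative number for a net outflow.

Goods balance = 1350.5 - 1326.3 = 24.2
Services balance = 661.7 - 195.4 = 466.3
Trade balance (goods + services) = 24.2 + 466.3 = 490.5
Net primary income = 98.5
Net secondary income = 18.0
Current account = 490.5 + 98.5 + 18.0 = 607.0
Financial account = -(607.0 + 44.8) = -651.8

-651.8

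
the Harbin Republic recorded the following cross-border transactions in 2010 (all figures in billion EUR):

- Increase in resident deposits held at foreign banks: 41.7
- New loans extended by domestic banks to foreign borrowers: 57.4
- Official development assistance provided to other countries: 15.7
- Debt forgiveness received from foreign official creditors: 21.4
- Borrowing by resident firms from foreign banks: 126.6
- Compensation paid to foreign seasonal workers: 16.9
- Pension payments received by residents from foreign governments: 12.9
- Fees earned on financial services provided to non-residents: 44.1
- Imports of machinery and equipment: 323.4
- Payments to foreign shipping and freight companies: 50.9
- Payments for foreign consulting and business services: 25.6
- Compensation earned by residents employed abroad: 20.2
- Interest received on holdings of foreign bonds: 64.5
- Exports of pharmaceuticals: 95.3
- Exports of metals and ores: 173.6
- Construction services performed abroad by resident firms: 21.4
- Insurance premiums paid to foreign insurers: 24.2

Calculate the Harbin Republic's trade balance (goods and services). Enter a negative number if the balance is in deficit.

-89.7

Goods: 95.3 + 173.6 - 323.4 = -54.5
Services: -25.6 - 24.2 - 50.9 + 21.4 + 44.1 = -35.2
Trade balance = -54.5 + (-35.2) = -89.7
(Excluded from the trade balance — financial account: increase in resident deposits held at foreign banks 41.7, new loans extended by domestic banks to foreign borrowers 57.4, borrowing by resident firms from foreign banks 126.6; secondary income: official development assistance provided to other countries 15.7, pension payments received by residents from foreign governments 12.9; capital account: debt forgiveness received from foreign official creditors 21.4; primary income: compensation paid to foreign seasonal workers 16.9, compensation earned by residents employed abroad 20.2, interest received on holdings of foreign bonds 64.5.)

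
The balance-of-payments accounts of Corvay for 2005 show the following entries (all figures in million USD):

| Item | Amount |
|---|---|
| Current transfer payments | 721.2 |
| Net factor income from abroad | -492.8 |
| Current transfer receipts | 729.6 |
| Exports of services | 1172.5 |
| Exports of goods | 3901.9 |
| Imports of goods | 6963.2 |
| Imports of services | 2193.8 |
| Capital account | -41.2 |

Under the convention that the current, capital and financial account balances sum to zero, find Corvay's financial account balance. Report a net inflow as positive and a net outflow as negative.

Goods balance = 3901.9 - 6963.2 = -3061.3
Services balance = 1172.5 - 2193.8 = -1021.3
Trade balance (goods + services) = -3061.3 + (-1021.3) = -4082.6
Net primary income = -492.8
Net secondary income = 729.6 - 721.2 = 8.4
Current account = -4082.6 + (-492.8) + 8.4 = -4567.0
Financial account = -(-4567.0 + (-41.2)) = 4608.2

4608.2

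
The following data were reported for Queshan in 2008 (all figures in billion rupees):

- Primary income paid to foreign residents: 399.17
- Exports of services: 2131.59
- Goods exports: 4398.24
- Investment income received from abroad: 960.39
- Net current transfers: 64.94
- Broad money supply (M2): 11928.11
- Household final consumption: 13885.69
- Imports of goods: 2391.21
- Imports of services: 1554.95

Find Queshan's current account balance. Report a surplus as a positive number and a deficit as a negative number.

3209.83

Goods balance = 4398.24 - 2391.21 = 2007.03
Services balance = 2131.59 - 1554.95 = 576.64
Trade balance (goods + services) = 2007.03 + 576.64 = 2583.67
Net primary income = 960.39 - 399.17 = 561.22
Net secondary income = 64.94
Current account = 2583.67 + 561.22 + 64.94 = 3209.83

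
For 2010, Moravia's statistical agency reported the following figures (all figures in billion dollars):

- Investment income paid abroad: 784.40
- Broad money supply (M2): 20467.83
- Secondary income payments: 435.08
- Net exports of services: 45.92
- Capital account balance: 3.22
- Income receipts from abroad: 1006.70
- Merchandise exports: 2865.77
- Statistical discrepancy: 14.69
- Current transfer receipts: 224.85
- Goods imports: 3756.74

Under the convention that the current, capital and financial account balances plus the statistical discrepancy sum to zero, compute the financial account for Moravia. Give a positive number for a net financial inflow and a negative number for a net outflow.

815.07

Goods balance = 2865.77 - 3756.74 = -890.97
Services balance = 45.92
Trade balance (goods + services) = -890.97 + 45.92 = -845.05
Net primary income = 1006.70 - 784.40 = 222.30
Net secondary income = 224.85 - 435.08 = -210.23
Current account = -845.05 + 222.30 + (-210.23) = -832.98
Financial account = -(-832.98 + 3.22 + 14.69) = 815.07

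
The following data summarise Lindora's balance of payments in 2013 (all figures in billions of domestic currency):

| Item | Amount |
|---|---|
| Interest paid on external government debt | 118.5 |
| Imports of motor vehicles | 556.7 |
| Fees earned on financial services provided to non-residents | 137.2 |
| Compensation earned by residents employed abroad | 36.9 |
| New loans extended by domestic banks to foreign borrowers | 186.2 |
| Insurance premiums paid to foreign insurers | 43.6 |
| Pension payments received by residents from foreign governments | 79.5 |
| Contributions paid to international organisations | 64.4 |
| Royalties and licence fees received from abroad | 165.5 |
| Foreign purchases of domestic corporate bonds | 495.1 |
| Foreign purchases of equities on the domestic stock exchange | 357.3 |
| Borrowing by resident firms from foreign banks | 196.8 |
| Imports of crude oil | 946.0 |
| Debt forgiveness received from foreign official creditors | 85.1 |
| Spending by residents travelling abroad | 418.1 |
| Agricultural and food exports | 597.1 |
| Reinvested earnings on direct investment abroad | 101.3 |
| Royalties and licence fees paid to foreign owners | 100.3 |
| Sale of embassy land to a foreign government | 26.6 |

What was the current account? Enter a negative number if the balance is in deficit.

Goods: -556.7 - 946.0 + 597.1 = -905.6
Services: 165.5 - 43.6 - 100.3 + 137.2 - 418.1 = -259.3
Primary income: 36.9 + 101.3 - 118.5 = 19.7
Secondary income: -64.4 + 79.5 = 15.1
Current account = (-905.6) + (-259.3) + 19.7 + 15.1 = -1130.1
(Excluded from the current account — financial account: new loans extended by domestic banks to foreign borrowers 186.2, foreign purchases of domestic corporate bonds 495.1, foreign purchases of equities on the domestic stock exchange 357.3, borrowing by resident firms from foreign banks 196.8; capital account: debt forgiveness received from foreign official creditors 85.1, sale of embassy land to a foreign government 26.6.)

-1130.1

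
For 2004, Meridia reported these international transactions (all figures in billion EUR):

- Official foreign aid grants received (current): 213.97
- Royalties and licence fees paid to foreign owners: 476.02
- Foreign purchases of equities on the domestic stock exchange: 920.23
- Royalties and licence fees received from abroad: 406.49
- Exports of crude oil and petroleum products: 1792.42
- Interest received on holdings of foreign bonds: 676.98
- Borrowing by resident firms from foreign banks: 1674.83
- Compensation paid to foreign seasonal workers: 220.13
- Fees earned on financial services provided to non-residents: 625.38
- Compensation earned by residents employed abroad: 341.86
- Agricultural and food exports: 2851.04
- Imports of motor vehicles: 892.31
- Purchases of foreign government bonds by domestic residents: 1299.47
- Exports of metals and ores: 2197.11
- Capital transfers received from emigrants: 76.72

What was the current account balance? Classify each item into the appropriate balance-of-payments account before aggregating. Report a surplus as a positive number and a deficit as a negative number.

7516.79

Goods: 2197.11 - 892.31 + 1792.42 + 2851.04 = 5948.26
Services: 625.38 - 476.02 + 406.49 = 555.85
Primary income: -220.13 + 341.86 + 676.98 = 798.71
Secondary income: 213.97
Current account = 5948.26 + 555.85 + 798.71 + 213.97 = 7516.79
(Excluded from the current account — financial account: foreign purchases of equities on the domestic stock exchange 920.23, borrowing by resident firms from foreign banks 1674.83, purchases of foreign government bonds by domestic residents 1299.47; capital account: capital transfers received from emigrants 76.72.)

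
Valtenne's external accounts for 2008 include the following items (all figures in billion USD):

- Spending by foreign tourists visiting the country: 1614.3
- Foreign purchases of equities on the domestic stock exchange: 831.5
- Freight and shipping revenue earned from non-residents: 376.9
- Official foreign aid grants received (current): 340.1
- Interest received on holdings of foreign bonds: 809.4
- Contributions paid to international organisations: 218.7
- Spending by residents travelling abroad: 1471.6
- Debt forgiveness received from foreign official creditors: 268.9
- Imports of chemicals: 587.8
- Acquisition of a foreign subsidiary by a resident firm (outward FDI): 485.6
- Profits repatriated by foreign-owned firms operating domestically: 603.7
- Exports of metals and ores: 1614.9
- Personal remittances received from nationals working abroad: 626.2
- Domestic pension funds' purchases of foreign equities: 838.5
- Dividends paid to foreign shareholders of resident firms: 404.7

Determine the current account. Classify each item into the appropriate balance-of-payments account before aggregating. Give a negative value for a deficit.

2095.3

Goods: -587.8 + 1614.9 = 1027.1
Services: 376.9 + 1614.3 - 1471.6 = 519.6
Primary income: -603.7 - 404.7 + 809.4 = -199.0
Secondary income: 340.1 + 626.2 - 218.7 = 747.6
Current account = 1027.1 + 519.6 + (-199.0) + 747.6 = 2095.3
(Excluded from the current account — financial account: foreign purchases of equities on the domestic stock exchange 831.5, acquisition of a foreign subsidiary by a resident firm (outward FDI) 485.6, domestic pension funds' purchases of foreign equities 838.5; capital account: debt forgiveness received from foreign official creditors 268.9.)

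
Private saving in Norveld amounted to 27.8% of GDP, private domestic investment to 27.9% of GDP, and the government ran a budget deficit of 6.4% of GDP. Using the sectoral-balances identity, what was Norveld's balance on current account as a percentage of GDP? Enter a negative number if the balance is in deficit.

By the sectoral-balances identity, CA = (S_private - I) + (T - G).
Private balance = 27.8 - 27.9 = -0.1
Government balance (T - G) = -6.4
CA = -0.1 + (-6.4) = -6.5

-6.5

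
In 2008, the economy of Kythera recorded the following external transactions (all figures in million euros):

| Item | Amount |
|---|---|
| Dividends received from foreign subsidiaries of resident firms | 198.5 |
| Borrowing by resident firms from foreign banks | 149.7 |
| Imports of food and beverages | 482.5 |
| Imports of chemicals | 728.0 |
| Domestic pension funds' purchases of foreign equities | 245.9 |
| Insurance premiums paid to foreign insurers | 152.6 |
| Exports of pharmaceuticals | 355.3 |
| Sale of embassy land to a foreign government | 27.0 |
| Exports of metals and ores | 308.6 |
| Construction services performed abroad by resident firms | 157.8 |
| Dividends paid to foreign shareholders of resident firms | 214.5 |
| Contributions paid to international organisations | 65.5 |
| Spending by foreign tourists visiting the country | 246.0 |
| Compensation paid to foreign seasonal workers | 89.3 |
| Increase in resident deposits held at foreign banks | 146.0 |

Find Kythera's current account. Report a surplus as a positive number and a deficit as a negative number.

Goods: -728.0 - 482.5 + 308.6 + 355.3 = -546.6
Services: 246.0 + 157.8 - 152.6 = 251.2
Primary income: -214.5 + 198.5 - 89.3 = -105.3
Secondary income: -65.5
Current account = (-546.6) + 251.2 + (-105.3) + (-65.5) = -466.2
(Excluded from the current account — financial account: borrowing by resident firms from foreign banks 149.7, domestic pension funds' purchases of foreign equities 245.9, increase in resident deposits held at foreign banks 146.0; capital account: sale of embassy land to a foreign government 27.0.)

-466.2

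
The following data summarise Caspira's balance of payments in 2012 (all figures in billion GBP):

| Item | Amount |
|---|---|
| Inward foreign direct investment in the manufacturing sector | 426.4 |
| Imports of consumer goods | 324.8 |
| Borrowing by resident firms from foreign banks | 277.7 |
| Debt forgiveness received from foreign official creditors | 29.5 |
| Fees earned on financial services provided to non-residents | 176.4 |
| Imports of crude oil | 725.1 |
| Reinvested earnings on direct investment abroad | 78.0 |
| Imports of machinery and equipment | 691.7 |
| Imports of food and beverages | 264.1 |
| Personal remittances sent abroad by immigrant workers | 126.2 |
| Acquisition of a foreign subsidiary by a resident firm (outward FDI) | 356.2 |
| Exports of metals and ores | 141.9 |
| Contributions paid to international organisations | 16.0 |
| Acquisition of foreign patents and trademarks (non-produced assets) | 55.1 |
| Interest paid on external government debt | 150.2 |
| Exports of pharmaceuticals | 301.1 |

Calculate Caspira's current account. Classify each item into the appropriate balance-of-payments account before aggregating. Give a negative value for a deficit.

Goods: 301.1 - 264.1 - 691.7 - 725.1 + 141.9 - 324.8 = -1562.7
Services: 176.4
Primary income: -150.2 + 78.0 = -72.2
Secondary income: -126.2 - 16.0 = -142.2
Current account = (-1562.7) + 176.4 + (-72.2) + (-142.2) = -1600.7
(Excluded from the current account — financial account: inward foreign direct investment in the manufacturing sector 426.4, borrowing by resident firms from foreign banks 277.7, acquisition of a foreign subsidiary by a resident firm (outward FDI) 356.2; capital account: debt forgiveness received from foreign official creditors 29.5, acquisition of foreign patents and trademarks (non-produced assets) 55.1.)

-1600.7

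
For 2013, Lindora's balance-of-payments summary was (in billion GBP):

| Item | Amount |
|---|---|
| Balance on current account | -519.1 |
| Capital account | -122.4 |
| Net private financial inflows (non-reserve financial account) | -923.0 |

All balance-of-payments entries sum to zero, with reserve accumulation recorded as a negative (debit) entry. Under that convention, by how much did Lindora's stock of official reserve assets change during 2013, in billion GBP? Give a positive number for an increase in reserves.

-1564.5

Official reserve transactions balance = -((-519.1) + (-122.4) + (-923.0)) = 1564.5
An accumulation of reserves is recorded as a debit (negative entry), so the change in the stock of reserves is the negative of that balance.
Change in official reserves = -(1564.5) = -1564.5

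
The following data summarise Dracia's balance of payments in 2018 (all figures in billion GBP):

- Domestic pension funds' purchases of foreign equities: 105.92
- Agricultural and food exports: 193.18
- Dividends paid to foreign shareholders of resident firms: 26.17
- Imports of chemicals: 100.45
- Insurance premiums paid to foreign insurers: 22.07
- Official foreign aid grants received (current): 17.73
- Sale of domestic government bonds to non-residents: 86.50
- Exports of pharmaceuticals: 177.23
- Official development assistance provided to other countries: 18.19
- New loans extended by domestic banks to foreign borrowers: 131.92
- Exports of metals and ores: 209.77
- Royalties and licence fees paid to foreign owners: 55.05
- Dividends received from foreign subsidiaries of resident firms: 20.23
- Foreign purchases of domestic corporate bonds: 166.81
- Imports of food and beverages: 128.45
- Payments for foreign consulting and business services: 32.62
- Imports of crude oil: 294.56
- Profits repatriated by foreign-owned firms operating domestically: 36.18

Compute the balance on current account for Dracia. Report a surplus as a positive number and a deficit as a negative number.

Goods: 177.23 + 209.77 + 193.18 - 100.45 - 128.45 - 294.56 = 56.72
Services: -55.05 - 32.62 - 22.07 = -109.74
Primary income: 20.23 - 36.18 - 26.17 = -42.12
Secondary income: 17.73 - 18.19 = -0.46
Current account = 56.72 + (-109.74) + (-42.12) + (-0.46) = -95.60
(Excluded from the current account — financial account: domestic pension funds' purchases of foreign equities 105.92, sale of domestic government bonds to non-residents 86.50, new loans extended by domestic banks to foreign borrowers 131.92, foreign purchases of domestic corporate bonds 166.81.)

-95.60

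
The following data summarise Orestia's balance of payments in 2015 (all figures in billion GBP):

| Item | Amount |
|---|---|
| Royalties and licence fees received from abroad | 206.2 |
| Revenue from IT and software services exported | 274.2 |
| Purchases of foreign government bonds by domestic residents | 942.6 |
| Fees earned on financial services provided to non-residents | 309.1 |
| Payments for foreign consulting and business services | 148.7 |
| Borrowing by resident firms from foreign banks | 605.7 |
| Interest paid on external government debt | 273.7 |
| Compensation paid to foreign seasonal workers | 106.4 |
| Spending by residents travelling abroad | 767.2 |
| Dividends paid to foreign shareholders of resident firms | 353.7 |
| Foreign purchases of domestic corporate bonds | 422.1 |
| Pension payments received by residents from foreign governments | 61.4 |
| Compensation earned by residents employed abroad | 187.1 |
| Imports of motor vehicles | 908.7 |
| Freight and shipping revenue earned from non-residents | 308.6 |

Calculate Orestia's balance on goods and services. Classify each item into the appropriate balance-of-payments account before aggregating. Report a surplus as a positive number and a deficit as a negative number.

-726.5

Goods: -908.7
Services: -767.2 + 274.2 + 206.2 + 308.6 - 148.7 + 309.1 = 182.2
Trade balance = -908.7 + 182.2 = -726.5
(Excluded from the trade balance — financial account: purchases of foreign government bonds by domestic residents 942.6, borrowing by resident firms from foreign banks 605.7, foreign purchases of domestic corporate bonds 422.1; primary income: interest paid on external government debt 273.7, compensation paid to foreign seasonal workers 106.4, dividends paid to foreign shareholders of resident firms 353.7, compensation earned by residents employed abroad 187.1; secondary income: pension payments received by residents from foreign governments 61.4.)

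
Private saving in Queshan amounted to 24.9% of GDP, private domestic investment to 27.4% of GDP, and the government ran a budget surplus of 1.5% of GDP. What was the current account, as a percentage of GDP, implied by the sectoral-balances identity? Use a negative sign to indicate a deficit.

By the sectoral-balances identity, CA = (S_private - I) + (T - G).
Private balance = 24.9 - 27.4 = -2.5
Government balance (T - G) = 1.5
CA = -2.5 + 1.5 = -1.0

-1.0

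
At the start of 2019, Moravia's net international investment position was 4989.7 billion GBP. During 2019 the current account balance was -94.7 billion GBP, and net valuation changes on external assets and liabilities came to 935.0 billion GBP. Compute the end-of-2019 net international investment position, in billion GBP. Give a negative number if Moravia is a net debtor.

5830.0

Change in NIIP = current account + net valuation change = -94.7 + 935.0 = 840.3
End-of-year NIIP = 4989.7 + 840.3 = 5830.0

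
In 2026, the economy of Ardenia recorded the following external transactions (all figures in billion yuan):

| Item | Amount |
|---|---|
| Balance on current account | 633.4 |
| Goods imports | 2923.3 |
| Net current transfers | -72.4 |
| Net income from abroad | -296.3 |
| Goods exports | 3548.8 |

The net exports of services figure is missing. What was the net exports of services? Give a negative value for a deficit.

Current account = goods balance + services balance + net primary income + net secondary income
Sum of the known components = 256.8
Net exports of services = CA - (known components) = 633.4 - 256.8 = 376.6

376.6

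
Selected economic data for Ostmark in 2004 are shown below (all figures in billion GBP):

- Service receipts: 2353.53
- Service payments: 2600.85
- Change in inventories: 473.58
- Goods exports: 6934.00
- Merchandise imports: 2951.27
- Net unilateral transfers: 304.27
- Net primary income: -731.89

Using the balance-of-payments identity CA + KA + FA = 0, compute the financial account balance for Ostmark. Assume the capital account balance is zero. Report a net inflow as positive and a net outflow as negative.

Goods balance = 6934.00 - 2951.27 = 3982.73
Services balance = 2353.53 - 2600.85 = -247.32
Trade balance (goods + services) = 3982.73 + (-247.32) = 3735.41
Net primary income = -731.89
Net secondary income = 304.27
Current account = 3735.41 + (-731.89) + 304.27 = 3307.79
Financial account = -(3307.79) = -3307.79

-3307.79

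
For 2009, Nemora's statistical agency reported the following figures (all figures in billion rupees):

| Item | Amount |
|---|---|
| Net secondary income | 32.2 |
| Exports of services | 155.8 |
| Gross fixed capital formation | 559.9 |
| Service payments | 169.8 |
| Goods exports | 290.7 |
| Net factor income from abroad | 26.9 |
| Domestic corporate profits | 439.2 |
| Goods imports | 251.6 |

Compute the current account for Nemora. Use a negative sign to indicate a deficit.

84.2

Goods balance = 290.7 - 251.6 = 39.1
Services balance = 155.8 - 169.8 = -14.0
Trade balance (goods + services) = 39.1 + (-14.0) = 25.1
Net primary income = 26.9
Net secondary income = 32.2
Current account = 25.1 + 26.9 + 32.2 = 84.2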